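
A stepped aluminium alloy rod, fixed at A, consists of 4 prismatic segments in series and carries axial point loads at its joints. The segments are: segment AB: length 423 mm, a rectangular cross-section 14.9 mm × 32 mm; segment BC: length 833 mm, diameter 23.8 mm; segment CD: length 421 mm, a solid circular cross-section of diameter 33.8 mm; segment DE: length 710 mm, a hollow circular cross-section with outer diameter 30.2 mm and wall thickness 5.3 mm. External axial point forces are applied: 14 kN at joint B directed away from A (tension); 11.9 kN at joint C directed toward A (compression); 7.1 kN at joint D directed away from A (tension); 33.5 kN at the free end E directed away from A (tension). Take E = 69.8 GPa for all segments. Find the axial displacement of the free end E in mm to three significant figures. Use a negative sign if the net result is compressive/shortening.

Internal axial forces (sectioning from the free end, tension +): N_DE = 33.5 kN, N_CD = 40.6 kN, N_BC = 28.7 kN, N_AB = 42.7 kN.
A_AB = 476.8 mm².
A_BC = 444.9 mm².
A_CD = 897.3 mm².
A_DE = 414.6 mm².
δ_AB = 42700·423/(476.8·69800) = 0.5427 mm
δ_BC = 28700·833/(444.9·69800) = 0.7699 mm
δ_CD = 40600·421/(897.3·69800) = 0.2729 mm
δ_DE = 33500·710/(414.6·69800) = 0.8219 mm
δ = Σδ_i = 2.407 mm.

2.41 mm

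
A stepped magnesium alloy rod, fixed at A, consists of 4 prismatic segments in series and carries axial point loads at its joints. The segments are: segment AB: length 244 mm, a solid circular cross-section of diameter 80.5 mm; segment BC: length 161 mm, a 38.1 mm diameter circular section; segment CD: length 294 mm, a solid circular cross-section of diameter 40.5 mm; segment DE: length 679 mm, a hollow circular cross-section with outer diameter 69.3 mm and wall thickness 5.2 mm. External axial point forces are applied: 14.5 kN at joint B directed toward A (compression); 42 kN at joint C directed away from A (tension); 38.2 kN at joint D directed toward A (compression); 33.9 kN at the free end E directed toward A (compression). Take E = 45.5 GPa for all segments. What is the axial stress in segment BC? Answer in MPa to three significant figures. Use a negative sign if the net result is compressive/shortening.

Internal axial forces (sectioning from the free end, tension +): N_DE = -33.9 kN, N_CD = -72.1 kN, N_BC = -30.1 kN, N_AB = -44.6 kN.
A_BC = 1140 mm².
σ_BC = N_BC/A_BC = -30100/1140 = -26.4 MPa.

-26.4 MPa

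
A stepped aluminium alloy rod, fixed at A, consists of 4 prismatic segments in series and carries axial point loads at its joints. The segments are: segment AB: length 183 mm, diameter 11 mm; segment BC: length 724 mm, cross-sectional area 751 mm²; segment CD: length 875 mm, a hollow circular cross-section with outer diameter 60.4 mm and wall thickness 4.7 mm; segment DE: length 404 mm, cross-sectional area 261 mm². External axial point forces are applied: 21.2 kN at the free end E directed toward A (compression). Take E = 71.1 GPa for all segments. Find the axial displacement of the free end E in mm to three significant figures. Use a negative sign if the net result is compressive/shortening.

-1.64 mm

Internal axial forces (sectioning from the free end, tension +): N_DE = -21.2 kN, N_CD = -21.2 kN, N_BC = -21.2 kN, N_AB = -21.2 kN.
A_AB = 95.03 mm².
A_CD = 822.4 mm².
δ_AB = -21200·183/(95.03·71100) = -0.5742 mm
δ_BC = -21200·724/(751·71100) = -0.2875 mm
δ_CD = -21200·875/(822.4·71100) = -0.3172 mm
δ_DE = -21200·404/(261·71100) = -0.4615 mm
δ = Σδ_i = -1.64 mm.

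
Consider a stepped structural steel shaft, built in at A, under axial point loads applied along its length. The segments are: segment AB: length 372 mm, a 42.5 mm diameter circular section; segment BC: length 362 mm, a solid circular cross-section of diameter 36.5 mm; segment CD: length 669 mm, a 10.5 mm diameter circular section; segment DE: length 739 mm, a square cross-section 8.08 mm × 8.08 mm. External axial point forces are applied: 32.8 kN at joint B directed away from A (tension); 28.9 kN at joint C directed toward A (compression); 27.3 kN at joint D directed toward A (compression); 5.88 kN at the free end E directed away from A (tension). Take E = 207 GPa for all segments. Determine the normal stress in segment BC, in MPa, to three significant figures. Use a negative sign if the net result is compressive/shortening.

Internal axial forces (sectioning from the free end, tension +): N_DE = 5.88 kN, N_CD = -21.42 kN, N_BC = -50.32 kN, N_AB = -17.52 kN.
A_BC = 1046 mm².
σ_BC = N_BC/A_BC = -50320/1046 = -48.09 MPa.

-48.1 MPa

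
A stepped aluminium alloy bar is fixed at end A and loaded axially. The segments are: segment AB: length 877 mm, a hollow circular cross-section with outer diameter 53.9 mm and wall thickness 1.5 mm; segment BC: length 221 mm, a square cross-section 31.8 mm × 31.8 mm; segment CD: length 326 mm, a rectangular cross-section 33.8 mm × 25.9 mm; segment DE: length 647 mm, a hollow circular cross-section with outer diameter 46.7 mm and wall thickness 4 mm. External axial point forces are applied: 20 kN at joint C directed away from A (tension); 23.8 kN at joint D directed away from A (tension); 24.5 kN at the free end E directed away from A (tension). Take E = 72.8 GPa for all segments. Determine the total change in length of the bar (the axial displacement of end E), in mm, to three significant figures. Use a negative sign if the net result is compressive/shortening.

Internal axial forces (sectioning from the free end, tension +): N_DE = 24.5 kN, N_CD = 48.3 kN, N_BC = 68.3 kN, N_AB = 68.3 kN.
A_AB = 246.9 mm².
A_BC = 1011 mm².
A_CD = 875.4 mm².
A_DE = 536.6 mm².
δ_AB = 68300·877/(246.9·72800) = 3.332 mm
δ_BC = 68300·221/(1011·72800) = 0.205 mm
δ_CD = 48300·326/(875.4·72800) = 0.2471 mm
δ_DE = 24500·647/(536.6·72800) = 0.4058 mm
δ = Σδ_i = 4.19 mm.

4.19 mm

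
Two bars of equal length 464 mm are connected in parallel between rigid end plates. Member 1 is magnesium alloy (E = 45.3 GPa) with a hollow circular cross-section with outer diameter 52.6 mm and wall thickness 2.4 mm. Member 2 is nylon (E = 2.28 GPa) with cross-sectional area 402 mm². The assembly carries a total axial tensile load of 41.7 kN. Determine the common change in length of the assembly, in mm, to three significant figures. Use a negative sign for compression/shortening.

1.07 mm

A_1 = 378.5 mm².
Equal strain + equilibrium ⇒ each member carries load in proportion to AE: A₁E₁ = 17150000 N, A₂E₂ = 916600 N, ΣAE = 18060000 N.
δ = PL/ΣAE = 41700·464/18060000 = 1.071 mm.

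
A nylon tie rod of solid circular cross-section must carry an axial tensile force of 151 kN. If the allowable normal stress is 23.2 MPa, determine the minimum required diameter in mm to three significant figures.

91.0 mm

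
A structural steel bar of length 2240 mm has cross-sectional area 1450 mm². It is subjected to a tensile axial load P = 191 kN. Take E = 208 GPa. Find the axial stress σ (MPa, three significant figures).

132 MPa

σ = N/A = 191000/1450 = 131.7 MPa.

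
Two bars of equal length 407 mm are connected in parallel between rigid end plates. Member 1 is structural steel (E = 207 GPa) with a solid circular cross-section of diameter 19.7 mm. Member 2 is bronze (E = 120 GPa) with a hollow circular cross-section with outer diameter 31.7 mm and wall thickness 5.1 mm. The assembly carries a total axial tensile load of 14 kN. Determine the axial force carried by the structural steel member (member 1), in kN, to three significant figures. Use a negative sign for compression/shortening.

7.73 kN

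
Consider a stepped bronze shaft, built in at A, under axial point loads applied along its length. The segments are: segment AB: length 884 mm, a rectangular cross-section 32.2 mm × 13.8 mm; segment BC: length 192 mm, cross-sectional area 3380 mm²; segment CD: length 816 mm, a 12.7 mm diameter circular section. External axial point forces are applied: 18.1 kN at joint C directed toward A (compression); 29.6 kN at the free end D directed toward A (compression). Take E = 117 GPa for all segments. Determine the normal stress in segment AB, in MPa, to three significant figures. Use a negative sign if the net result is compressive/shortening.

-107 MPa

Internal axial forces (sectioning from the free end, tension +): N_CD = -29.6 kN, N_BC = -47.7 kN, N_AB = -47.7 kN.
A_AB = 444.4 mm².
σ_AB = N_AB/A_AB = -47700/444.4 = -107.3 MPa.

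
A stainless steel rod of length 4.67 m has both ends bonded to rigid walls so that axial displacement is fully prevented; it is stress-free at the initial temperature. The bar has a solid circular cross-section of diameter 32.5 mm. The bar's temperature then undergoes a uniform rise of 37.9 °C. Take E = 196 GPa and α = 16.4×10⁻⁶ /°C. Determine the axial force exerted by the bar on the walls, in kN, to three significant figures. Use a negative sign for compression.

-101 kN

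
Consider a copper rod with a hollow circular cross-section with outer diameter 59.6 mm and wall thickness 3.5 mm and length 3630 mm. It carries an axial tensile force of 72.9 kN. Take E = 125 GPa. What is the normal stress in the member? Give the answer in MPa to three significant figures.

A = 616.9 mm².
σ = N/A = 72900/616.9 = 118.2 MPa.

118 MPa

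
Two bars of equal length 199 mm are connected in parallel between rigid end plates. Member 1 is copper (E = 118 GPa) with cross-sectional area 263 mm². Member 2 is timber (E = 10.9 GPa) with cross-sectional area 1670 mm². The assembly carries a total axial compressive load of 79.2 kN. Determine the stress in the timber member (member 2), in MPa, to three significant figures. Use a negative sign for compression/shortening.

Equal strain + equilibrium ⇒ each member carries load in proportion to AE: A₁E₁ = 31030000 N, A₂E₂ = 18200000 N, ΣAE = 49240000 N.
σ₂ = P·E₂/ΣAE = -79200·10900/49240000 = -17.53 MPa.

-17.5 MPa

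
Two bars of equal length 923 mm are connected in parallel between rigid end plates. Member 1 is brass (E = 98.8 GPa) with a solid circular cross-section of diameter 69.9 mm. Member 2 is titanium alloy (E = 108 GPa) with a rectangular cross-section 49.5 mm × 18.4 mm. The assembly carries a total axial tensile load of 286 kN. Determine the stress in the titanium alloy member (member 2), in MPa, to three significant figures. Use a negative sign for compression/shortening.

A_1 = 3837 mm².
A_2 = 910.8 mm².
Equal strain + equilibrium ⇒ each member carries load in proportion to AE: A₁E₁ = 379100000 N, A₂E₂ = 98370000 N, ΣAE = 477500000 N.
σ₂ = P·E₂/ΣAE = 286000·108000/477500000 = 64.69 MPa.

64.7 MPa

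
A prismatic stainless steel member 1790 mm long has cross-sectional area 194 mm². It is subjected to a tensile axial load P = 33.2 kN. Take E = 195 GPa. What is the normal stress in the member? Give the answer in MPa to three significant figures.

171 MPa

σ = N/A = 33200/194 = 171.1 MPa.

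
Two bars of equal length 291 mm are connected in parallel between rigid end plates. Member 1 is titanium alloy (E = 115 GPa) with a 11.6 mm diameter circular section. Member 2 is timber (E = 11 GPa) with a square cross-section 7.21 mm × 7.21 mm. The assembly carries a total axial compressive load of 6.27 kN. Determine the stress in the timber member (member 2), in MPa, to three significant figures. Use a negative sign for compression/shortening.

-5.42 MPa

A_1 = 105.7 mm².
A_2 = 51.98 mm².
Equal strain + equilibrium ⇒ each member carries load in proportion to AE: A₁E₁ = 12150000 N, A₂E₂ = 571800 N, ΣAE = 12730000 N.
σ₂ = P·E₂/ΣAE = -6270·11000/12730000 = -5.42 MPa.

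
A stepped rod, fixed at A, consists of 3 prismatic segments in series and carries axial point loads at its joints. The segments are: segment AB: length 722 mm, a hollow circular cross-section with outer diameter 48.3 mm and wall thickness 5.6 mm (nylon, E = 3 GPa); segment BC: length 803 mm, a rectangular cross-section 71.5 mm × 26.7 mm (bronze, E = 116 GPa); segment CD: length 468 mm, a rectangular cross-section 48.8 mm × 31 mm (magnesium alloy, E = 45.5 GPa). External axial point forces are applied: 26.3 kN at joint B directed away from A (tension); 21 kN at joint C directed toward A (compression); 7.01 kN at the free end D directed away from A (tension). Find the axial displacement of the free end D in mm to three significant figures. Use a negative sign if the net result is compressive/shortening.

3.94 mm

Internal axial forces (sectioning from the free end, tension +): N_CD = 7.01 kN, N_BC = -13.99 kN, N_AB = 12.31 kN.
A_AB = 751.2 mm².
A_BC = 1909 mm².
A_CD = 1513 mm².
δ_AB = 12310·722/(751.2·3000) = 3.944 mm
δ_BC = -13990·803/(1909·116000) = -0.05073 mm
δ_CD = 7010·468/(1513·45500) = 0.04766 mm
δ = Σδ_i = 3.941 mm.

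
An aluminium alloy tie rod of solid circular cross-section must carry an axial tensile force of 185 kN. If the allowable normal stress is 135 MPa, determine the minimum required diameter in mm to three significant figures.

Required area A ≥ P/σ_allow = 185000/135 = 1370 mm².
For a solid circular section, d ≥ √(4A/π) = 41.77 mm.

41.8 mm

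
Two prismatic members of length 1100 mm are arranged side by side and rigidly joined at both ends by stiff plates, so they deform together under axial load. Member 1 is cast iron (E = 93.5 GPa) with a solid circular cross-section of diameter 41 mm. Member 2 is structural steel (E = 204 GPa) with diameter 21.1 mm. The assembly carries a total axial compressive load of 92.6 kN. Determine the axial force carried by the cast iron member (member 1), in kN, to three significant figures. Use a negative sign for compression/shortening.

-58.7 kN

A_1 = 1320 mm².
A_2 = 349.7 mm².
Equal strain + equilibrium ⇒ each member carries load in proportion to AE: A₁E₁ = 123400000 N, A₂E₂ = 71330000 N, ΣAE = 194800000 N.
F₁ = P·A₁E₁/ΣAE = -92600·123400000/194800000 = -58690 N.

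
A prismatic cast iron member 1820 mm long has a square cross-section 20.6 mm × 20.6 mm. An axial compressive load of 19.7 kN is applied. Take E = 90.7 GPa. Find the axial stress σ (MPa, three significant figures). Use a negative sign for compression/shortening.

A = 424.4 mm².
σ = N/A = -19700/424.4 = -46.42 MPa.

-46.4 MPa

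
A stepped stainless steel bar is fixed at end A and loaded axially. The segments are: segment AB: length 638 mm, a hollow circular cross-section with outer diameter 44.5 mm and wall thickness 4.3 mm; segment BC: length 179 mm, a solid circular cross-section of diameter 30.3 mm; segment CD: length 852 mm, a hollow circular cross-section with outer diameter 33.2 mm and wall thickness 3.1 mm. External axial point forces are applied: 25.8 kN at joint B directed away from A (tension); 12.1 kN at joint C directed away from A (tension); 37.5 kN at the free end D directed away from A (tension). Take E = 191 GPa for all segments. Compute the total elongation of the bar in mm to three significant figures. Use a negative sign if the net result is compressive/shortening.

1.10 mm

Internal axial forces (sectioning from the free end, tension +): N_CD = 37.5 kN, N_BC = 49.6 kN, N_AB = 75.4 kN.
A_AB = 543.1 mm².
A_BC = 721.1 mm².
A_CD = 293.1 mm².
δ_AB = 75400·638/(543.1·191000) = 0.4638 mm
δ_BC = 49600·179/(721.1·191000) = 0.06447 mm
δ_CD = 37500·852/(293.1·191000) = 0.5706 mm
δ = Σδ_i = 1.099 mm.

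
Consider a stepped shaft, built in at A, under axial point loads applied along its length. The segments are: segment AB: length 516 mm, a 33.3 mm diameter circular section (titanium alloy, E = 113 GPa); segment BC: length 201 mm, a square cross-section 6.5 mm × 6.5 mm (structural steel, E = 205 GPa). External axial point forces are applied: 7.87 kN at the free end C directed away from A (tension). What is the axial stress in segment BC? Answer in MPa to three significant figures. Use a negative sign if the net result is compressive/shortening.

186 MPa

Internal axial forces (sectioning from the free end, tension +): N_BC = 7.87 kN, N_AB = 7.87 kN.
A_BC = 42.25 mm².
σ_BC = N_BC/A_BC = 7870/42.25 = 186.3 MPa.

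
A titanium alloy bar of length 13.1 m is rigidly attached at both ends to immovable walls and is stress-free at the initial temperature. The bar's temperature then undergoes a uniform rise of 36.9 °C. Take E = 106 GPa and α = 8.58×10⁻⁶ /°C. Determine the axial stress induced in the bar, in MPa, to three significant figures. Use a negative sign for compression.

-33.6 MPa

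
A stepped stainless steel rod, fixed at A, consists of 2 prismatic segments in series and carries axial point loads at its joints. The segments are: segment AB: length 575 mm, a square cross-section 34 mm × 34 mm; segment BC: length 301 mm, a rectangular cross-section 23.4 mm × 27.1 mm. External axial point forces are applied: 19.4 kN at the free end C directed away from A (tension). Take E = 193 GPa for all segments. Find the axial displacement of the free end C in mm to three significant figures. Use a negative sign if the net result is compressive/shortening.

0.0977 mm

Internal axial forces (sectioning from the free end, tension +): N_BC = 19.4 kN, N_AB = 19.4 kN.
A_AB = 1156 mm².
A_BC = 634.1 mm².
δ_AB = 19400·575/(1156·193000) = 0.05 mm
δ_BC = 19400·301/(634.1·193000) = 0.04771 mm
δ = Σδ_i = 0.09771 mm.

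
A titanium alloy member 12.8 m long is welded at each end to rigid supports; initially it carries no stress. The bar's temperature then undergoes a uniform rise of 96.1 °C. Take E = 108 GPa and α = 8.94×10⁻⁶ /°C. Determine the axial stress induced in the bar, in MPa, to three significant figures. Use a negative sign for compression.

Free thermal expansion αLΔT = 8.94e-6 · 12800 · 96.1 = 11 mm.
The walls impose strain ε = −(11)/12800 = -8.5913e-04; σ = Eε = 108000 · -8.5913e-04 = -92.79 MPa.

-92.8 MPa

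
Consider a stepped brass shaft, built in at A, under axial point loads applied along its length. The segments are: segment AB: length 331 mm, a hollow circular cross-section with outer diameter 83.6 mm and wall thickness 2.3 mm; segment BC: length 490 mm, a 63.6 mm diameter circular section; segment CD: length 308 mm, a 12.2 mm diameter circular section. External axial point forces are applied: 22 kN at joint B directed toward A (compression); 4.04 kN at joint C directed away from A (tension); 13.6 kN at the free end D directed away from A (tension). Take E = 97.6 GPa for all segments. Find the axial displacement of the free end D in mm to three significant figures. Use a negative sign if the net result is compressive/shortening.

Internal axial forces (sectioning from the free end, tension +): N_CD = 13.6 kN, N_BC = 17.64 kN, N_AB = -4.36 kN.
A_AB = 587.4 mm².
A_BC = 3177 mm².
A_CD = 116.9 mm².
δ_AB = -4360·331/(587.4·97600) = -0.02517 mm
δ_BC = 17640·490/(3177·97600) = 0.02788 mm
δ_CD = 13600·308/(116.9·97600) = 0.3671 mm
δ = Σδ_i = 0.3698 mm.

0.370 mm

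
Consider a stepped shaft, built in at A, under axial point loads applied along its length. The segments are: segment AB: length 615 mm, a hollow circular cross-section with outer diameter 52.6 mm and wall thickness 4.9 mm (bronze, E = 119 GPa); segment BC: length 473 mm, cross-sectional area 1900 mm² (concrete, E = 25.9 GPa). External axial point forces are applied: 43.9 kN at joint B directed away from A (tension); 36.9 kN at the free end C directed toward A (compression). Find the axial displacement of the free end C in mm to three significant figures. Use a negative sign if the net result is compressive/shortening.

-0.305 mm

Internal axial forces (sectioning from the free end, tension +): N_BC = -36.9 kN, N_AB = 7 kN.
A_AB = 734.3 mm².
δ_AB = 7000·615/(734.3·119000) = 0.04927 mm
δ_BC = -36900·473/(1900·25900) = -0.3547 mm
δ = Σδ_i = -0.3054 mm.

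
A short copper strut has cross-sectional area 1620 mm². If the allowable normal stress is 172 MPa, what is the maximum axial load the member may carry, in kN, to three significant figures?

279 kN

P_max = σ_allow · A = 172 · 1620 = 278600 N = 278.6 kN.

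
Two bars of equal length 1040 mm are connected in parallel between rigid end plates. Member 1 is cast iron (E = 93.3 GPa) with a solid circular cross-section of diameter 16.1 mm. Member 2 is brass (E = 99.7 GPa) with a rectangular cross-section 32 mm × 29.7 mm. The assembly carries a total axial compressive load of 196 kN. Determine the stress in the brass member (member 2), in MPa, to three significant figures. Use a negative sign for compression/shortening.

A_1 = 203.6 mm².
A_2 = 950.4 mm².
Equal strain + equilibrium ⇒ each member carries load in proportion to AE: A₁E₁ = 18990000 N, A₂E₂ = 94750000 N, ΣAE = 113700000 N.
σ₂ = P·E₂/ΣAE = -196000·99700/113700000 = -171.8 MPa.

-172 MPa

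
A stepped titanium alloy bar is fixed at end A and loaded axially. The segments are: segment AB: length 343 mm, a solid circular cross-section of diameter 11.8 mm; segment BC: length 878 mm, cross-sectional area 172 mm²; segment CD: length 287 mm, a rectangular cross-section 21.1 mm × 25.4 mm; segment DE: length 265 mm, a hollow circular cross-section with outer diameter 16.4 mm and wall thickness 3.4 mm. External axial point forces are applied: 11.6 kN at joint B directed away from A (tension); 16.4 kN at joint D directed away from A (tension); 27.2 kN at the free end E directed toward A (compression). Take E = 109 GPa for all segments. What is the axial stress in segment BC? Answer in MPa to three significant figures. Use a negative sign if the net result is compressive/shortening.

Internal axial forces (sectioning from the free end, tension +): N_DE = -27.2 kN, N_CD = -10.8 kN, N_BC = -10.8 kN, N_AB = 0.8 kN.
σ_BC = N_BC/A_BC = -10800/172 = -62.79 MPa.

-62.8 MPa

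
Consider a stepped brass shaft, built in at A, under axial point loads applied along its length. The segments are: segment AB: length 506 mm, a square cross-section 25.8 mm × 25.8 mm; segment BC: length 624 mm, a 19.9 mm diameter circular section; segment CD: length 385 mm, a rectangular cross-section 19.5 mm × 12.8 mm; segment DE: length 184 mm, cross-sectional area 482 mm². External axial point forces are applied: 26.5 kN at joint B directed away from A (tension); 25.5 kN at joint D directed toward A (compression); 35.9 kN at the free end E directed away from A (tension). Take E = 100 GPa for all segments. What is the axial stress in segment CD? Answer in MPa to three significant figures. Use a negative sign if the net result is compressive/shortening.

Internal axial forces (sectioning from the free end, tension +): N_DE = 35.9 kN, N_CD = 10.4 kN, N_BC = 10.4 kN, N_AB = 36.9 kN.
A_CD = 249.6 mm².
σ_CD = N_CD/A_CD = 10400/249.6 = 41.67 MPa.

41.7 MPa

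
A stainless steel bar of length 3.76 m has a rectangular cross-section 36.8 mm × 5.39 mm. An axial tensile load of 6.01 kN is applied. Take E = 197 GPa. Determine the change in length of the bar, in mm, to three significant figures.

0.578 mm

A = 198.4 mm².
δ_mech = NL/(AE) = 6010·3760/(198.4·197000) = 0.5783 mm.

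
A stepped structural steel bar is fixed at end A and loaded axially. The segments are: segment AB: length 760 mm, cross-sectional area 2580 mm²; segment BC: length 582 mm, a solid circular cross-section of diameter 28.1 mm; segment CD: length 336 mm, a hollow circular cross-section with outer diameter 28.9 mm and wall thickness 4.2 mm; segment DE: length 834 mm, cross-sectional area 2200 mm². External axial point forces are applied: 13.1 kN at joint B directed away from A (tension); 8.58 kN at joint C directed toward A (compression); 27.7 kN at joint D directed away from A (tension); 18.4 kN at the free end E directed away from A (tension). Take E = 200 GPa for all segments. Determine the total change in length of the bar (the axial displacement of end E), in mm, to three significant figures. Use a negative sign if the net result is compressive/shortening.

Internal axial forces (sectioning from the free end, tension +): N_DE = 18.4 kN, N_CD = 46.1 kN, N_BC = 37.52 kN, N_AB = 50.62 kN.
A_BC = 620.2 mm².
A_CD = 325.9 mm².
δ_AB = 50620·760/(2580·200000) = 0.07456 mm
δ_BC = 37520·582/(620.2·200000) = 0.1761 mm
δ_CD = 46100·336/(325.9·200000) = 0.2376 mm
δ_DE = 18400·834/(2200·200000) = 0.03488 mm
δ = Σδ_i = 0.5231 mm.

0.523 mm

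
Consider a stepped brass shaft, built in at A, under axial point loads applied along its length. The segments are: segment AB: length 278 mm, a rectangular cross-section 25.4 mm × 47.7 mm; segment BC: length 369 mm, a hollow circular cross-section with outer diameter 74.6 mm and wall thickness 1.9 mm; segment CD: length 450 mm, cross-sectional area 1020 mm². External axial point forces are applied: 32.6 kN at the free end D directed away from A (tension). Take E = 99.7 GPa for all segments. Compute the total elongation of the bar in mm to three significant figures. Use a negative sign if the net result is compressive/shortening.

0.497 mm

Internal axial forces (sectioning from the free end, tension +): N_CD = 32.6 kN, N_BC = 32.6 kN, N_AB = 32.6 kN.
A_AB = 1212 mm².
A_BC = 433.9 mm².
δ_AB = 32600·278/(1212·99700) = 0.07503 mm
δ_BC = 32600·369/(433.9·99700) = 0.278 mm
δ_CD = 32600·450/(1020·99700) = 0.1443 mm
δ = Σδ_i = 0.4973 mm.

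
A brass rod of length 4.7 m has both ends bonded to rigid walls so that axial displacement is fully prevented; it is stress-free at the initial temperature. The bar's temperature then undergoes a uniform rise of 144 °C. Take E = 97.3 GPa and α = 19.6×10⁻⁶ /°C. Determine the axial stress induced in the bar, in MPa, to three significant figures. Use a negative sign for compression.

Free thermal expansion αLΔT = 19.6e-6 · 4700 · 144 = 13.27 mm.
The walls impose strain ε = −(13.27)/4700 = -2.8224e-03; σ = Eε = 97300 · -2.8224e-03 = -274.6 MPa.

-275 MPa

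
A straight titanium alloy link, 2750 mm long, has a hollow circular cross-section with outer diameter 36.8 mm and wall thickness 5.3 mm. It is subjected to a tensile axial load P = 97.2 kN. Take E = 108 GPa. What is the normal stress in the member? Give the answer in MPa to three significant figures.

185 MPa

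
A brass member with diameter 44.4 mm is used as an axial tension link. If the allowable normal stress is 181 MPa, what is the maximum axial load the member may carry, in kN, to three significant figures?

280 kN

A = 1548 mm².
P_max = σ_allow · A = 181 · 1548 = 280200 N = 280.2 kN.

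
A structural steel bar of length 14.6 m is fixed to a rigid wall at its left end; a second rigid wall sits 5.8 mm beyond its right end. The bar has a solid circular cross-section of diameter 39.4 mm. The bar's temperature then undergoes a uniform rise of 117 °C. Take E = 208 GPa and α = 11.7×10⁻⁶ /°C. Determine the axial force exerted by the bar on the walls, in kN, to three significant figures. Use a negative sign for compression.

-246 kN

Free thermal expansion αLΔT = 11.7e-6 · 14600 · 117 = 19.99 mm.
The walls engage after the gap closes; constrained expansion = 19.99 − 5.8 = 14.19 mm.
The walls impose strain ε = −(14.19)/14600 = -9.7164e-04; σ = Eε = 208000 · -9.7164e-04 = -202.1 MPa.
Wall reaction R = σ·A = -202.1·1219 = -246400 N = -246.4 kN.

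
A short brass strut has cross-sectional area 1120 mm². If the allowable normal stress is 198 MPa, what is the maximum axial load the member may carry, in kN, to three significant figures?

P_max = σ_allow · A = 198 · 1120 = 221800 N = 221.8 kN.

222 kN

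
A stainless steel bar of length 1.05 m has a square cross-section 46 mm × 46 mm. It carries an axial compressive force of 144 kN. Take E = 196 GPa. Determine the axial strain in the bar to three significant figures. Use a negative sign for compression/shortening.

A = 2116 mm².
σ = N/A = -68.05 MPa; ε = σ/E = -68.05/196000 = -3.472e-04.

-3.47e-04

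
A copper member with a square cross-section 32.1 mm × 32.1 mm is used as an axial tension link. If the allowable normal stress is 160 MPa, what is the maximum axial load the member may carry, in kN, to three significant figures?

165 kN

A = 1030 mm².
P_max = σ_allow · A = 160 · 1030 = 164900 N = 164.9 kN.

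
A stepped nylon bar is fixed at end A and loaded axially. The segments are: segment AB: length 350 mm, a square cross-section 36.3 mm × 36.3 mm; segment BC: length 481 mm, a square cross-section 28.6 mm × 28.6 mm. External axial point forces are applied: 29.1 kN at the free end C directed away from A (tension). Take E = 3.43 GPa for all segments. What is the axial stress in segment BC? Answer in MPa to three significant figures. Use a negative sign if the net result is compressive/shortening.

35.6 MPa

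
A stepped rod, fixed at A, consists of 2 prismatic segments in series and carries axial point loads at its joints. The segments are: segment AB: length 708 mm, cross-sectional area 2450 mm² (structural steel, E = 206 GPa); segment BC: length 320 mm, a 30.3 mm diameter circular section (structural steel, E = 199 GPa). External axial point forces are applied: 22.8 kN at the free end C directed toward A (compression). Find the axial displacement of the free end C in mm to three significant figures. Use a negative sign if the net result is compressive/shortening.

-0.0828 mm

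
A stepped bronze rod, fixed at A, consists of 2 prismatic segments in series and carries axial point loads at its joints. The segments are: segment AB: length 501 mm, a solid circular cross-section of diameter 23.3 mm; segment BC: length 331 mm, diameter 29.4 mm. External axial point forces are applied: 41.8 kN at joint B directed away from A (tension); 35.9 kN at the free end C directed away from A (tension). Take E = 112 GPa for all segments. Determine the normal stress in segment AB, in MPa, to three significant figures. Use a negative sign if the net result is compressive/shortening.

182 MPa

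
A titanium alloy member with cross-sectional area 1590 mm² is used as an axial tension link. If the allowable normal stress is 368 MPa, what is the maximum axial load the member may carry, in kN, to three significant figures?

585 kN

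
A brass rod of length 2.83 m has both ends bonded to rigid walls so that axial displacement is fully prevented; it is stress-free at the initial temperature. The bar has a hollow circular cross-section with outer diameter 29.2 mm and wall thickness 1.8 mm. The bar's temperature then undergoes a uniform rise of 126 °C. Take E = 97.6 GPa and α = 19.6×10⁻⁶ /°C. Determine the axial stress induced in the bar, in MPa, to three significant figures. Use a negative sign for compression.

-241 MPa

Free thermal expansion αLΔT = 19.6e-6 · 2830 · 126 = 6.989 mm.
The walls impose strain ε = −(6.989)/2830 = -2.4696e-03; σ = Eε = 97600 · -2.4696e-03 = -241 MPa.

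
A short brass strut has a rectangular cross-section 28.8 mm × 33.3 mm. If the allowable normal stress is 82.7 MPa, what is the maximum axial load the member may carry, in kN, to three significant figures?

A = 959 mm².
P_max = σ_allow · A = 82.7 · 959 = 79310 N = 79.31 kN.

79.3 kN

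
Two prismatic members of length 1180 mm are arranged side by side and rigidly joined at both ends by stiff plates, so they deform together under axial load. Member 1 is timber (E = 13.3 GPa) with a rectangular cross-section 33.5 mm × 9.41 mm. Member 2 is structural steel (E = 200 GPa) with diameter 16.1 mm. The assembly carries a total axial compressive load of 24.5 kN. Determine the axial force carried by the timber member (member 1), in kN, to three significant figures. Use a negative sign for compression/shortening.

A_1 = 315.2 mm².
A_2 = 203.6 mm².
Equal strain + equilibrium ⇒ each member carries load in proportion to AE: A₁E₁ = 4193000 N, A₂E₂ = 40720000 N, ΣAE = 44910000 N.
F₁ = P·A₁E₁/ΣAE = -24500·4193000/44910000 = -2287 N.

-2.29 kN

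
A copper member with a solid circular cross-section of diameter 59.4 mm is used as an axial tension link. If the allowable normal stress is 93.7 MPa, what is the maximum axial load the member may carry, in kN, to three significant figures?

260 kN

A = 2771 mm².
P_max = σ_allow · A = 93.7 · 2771 = 259700 N = 259.7 kN.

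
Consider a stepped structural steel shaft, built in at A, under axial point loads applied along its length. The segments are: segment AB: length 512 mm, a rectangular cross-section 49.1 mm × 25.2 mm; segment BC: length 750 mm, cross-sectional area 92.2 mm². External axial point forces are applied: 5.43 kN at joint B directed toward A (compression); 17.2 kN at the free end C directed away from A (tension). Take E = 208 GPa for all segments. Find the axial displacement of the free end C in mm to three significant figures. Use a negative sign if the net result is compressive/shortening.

0.696 mm

Internal axial forces (sectioning from the free end, tension +): N_BC = 17.2 kN, N_AB = 11.77 kN.
A_AB = 1237 mm².
δ_AB = 11770·512/(1237·208000) = 0.02342 mm
δ_BC = 17200·750/(92.2·208000) = 0.6727 mm
δ = Σδ_i = 0.6961 mm.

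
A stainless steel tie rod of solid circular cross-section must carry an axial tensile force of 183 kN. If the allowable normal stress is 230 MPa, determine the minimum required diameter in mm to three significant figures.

31.8 mm

Required area A ≥ P/σ_allow = 183000/230 = 795.7 mm².
For a solid circular section, d ≥ √(4A/π) = 31.83 mm.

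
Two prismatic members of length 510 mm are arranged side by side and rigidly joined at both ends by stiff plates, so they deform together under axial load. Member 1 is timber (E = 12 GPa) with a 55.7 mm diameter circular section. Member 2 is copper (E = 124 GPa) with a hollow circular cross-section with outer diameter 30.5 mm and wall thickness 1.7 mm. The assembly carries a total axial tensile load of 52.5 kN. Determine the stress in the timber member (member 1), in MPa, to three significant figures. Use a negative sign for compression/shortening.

A_1 = 2437 mm².
A_2 = 153.8 mm².
Equal strain + equilibrium ⇒ each member carries load in proportion to AE: A₁E₁ = 29240000 N, A₂E₂ = 19070000 N, ΣAE = 48310000 N.
σ₁ = P·E₁/ΣAE = 52500·12000/48310000 = 13.04 MPa.

13.0 MPa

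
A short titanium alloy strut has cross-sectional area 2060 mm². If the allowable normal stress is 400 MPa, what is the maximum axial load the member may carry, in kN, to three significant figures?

P_max = σ_allow · A = 400 · 2060 = 824000 N = 824 kN.

824 kN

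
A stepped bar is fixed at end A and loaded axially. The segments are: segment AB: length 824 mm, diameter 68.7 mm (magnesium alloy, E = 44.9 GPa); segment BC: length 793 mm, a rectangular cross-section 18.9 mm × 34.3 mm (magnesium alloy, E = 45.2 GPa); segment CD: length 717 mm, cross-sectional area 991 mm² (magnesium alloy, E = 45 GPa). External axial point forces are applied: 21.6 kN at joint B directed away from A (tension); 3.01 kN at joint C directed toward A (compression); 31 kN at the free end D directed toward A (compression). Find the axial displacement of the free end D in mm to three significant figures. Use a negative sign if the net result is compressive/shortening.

-1.48 mm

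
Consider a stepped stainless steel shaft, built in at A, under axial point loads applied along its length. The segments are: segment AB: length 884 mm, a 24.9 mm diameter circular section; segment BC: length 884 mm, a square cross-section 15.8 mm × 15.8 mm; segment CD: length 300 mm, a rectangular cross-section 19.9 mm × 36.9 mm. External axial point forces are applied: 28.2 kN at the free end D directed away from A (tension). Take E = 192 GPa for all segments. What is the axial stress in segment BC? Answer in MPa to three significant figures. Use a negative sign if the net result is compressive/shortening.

113 MPa

Internal axial forces (sectioning from the free end, tension +): N_CD = 28.2 kN, N_BC = 28.2 kN, N_AB = 28.2 kN.
A_BC = 249.6 mm².
σ_BC = N_BC/A_BC = 28200/249.6 = 113 MPa.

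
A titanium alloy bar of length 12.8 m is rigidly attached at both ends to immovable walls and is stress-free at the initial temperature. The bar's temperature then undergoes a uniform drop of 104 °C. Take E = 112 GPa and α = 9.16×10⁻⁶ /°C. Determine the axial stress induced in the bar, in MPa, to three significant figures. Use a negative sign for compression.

Free thermal expansion αLΔT = 9.16e-6 · 12800 · -104 = -12.19 mm.
The walls impose strain ε = −(-12.19)/12800 = 9.5264e-04; σ = Eε = 112000 · 9.5264e-04 = 106.7 MPa.

107 MPa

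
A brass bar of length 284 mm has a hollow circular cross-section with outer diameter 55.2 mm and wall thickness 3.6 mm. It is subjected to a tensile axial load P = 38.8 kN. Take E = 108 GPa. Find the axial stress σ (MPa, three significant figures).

66.5 MPa

A = 583.6 mm².
σ = N/A = 38800/583.6 = 66.49 MPa.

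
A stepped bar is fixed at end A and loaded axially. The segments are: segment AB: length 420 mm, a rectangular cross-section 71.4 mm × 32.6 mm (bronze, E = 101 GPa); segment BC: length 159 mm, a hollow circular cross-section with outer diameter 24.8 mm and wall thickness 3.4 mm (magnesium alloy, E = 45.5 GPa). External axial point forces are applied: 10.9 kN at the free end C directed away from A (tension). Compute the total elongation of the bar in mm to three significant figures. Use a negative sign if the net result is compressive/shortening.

Internal axial forces (sectioning from the free end, tension +): N_BC = 10.9 kN, N_AB = 10.9 kN.
A_AB = 2328 mm².
A_BC = 228.6 mm².
δ_AB = 10900·420/(2328·101000) = 0.01947 mm
δ_BC = 10900·159/(228.6·45500) = 0.1666 mm
δ = Σδ_i = 0.1861 mm.

0.186 mm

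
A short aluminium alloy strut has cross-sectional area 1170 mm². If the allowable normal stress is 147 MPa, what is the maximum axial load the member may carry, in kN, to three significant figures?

172 kN

P_max = σ_allow · A = 147 · 1170 = 172000 N = 172 kN.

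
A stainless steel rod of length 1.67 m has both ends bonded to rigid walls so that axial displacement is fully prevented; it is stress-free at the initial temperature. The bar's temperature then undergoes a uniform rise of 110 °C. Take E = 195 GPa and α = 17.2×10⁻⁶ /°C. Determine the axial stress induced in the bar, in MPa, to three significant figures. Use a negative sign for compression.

Free thermal expansion αLΔT = 17.2e-6 · 1670 · 110 = 3.16 mm.
The walls impose strain ε = −(3.16)/1670 = -1.8920e-03; σ = Eε = 195000 · -1.8920e-03 = -368.9 MPa.

-369 MPa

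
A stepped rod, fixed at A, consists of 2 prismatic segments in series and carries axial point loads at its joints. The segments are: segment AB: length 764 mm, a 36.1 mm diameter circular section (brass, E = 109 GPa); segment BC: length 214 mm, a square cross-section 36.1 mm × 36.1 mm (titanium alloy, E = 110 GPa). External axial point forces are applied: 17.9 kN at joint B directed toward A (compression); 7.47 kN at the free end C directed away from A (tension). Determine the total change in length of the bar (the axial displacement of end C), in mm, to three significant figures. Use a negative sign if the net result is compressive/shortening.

Internal axial forces (sectioning from the free end, tension +): N_BC = 7.47 kN, N_AB = -10.43 kN.
A_AB = 1024 mm².
A_BC = 1303 mm².
δ_AB = -10430·764/(1024·109000) = -0.07142 mm
δ_BC = 7470·214/(1303·110000) = 0.01115 mm
δ = Σδ_i = -0.06027 mm.

-0.0603 mm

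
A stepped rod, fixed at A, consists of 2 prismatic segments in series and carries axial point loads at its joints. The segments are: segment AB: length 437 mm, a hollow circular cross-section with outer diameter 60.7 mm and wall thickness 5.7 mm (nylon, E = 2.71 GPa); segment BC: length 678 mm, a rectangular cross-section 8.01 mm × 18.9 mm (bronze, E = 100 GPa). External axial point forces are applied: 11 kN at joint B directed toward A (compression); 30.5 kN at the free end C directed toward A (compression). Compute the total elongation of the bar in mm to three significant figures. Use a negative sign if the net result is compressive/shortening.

Internal axial forces (sectioning from the free end, tension +): N_BC = -30.5 kN, N_AB = -41.5 kN.
A_AB = 984.9 mm².
A_BC = 151.4 mm².
δ_AB = -41500·437/(984.9·2710) = -6.795 mm
δ_BC = -30500·678/(151.4·100000) = -1.366 mm
δ = Σδ_i = -8.161 mm.

-8.16 mm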